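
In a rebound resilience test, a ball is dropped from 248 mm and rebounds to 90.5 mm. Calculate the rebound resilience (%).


Resilience = h_rebound / h_drop * 100
= 90.5 / 248 * 100
= 36.5%

36.5%


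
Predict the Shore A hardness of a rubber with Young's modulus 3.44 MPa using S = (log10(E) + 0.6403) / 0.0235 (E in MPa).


log10(E) = 0.0235*S - 0.6403  =>  S = (log10(E) + 0.6403) / 0.0235
log10(3.44) = 0.536558
S = (0.536558 + 0.6403) / 0.0235 = 1.176858 / 0.0235
S = 50.1

Shore A = 50.1


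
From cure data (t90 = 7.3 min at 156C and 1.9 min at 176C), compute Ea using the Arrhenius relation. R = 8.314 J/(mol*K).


T1 = 429.15 K, T2 = 449.15 K
1/T1 - 1/T2 = 1.0376e-04
ln(t1/t2) = ln(7.3/1.9) = 1.3460
Ea = 8.314 * 1.3460 / 1.0376e-04 = 107852.9944 J/mol
Ea = 107.85 kJ/mol

107.85 kJ/mol


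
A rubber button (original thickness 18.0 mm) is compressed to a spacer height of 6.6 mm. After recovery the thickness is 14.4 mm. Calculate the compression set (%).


CS = (t0 - recovered) / (t0 - ts) * 100
= (18.0 - 14.4) / (18.0 - 6.6) * 100
= 3.6 / 11.4 * 100
= 31.6%

31.6%


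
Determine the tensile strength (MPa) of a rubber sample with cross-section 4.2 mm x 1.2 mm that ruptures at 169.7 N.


Area = width * thickness = 4.2 * 1.2 = 5.04 mm^2
TS = force / area = 169.7 / 5.04 = 33.67 MPa

33.67 MPa


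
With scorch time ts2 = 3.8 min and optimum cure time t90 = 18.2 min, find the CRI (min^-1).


CRI = 100 / (t90 - ts2)
= 100 / (18.2 - 3.8)
= 100 / 14.4
= 6.94 min^-1

6.94 min^-1


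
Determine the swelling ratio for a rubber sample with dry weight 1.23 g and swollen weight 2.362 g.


Q = W_swollen / W_dry
Q = 2.362 / 1.23
Q = 1.92

Q = 1.92


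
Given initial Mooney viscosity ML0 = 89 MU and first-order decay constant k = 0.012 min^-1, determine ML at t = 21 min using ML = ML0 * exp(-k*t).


ML = ML0 * exp(-k * t)
ML = 89 * exp(-0.012 * 21)
ML = 89 * 0.7772
ML = 69.17 MU

69.17 MU


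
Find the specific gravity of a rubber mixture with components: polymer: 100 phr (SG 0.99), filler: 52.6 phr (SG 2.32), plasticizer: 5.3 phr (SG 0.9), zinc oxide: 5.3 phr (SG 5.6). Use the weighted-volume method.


Sum of weights = 163.2
Volume contributions:
  polymer: 100/0.99 = 101.0101
  filler: 52.6/2.32 = 22.6724
  plasticizer: 5.3/0.9 = 5.8889
  zinc oxide: 5.3/5.6 = 0.9464
Sum of volumes = 130.5178
SG = 163.2 / 130.5178 = 1.25

SG = 1.25


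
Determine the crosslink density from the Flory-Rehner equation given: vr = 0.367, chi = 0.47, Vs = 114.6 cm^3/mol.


ln(1 - vr) = ln(1 - 0.367) = -0.4573
Numerator = -((-0.4573) + 0.367 + 0.47 * 0.367^2) = 0.0270
Denominator = 114.6 * (0.367^(1/3) - 0.367/2) = 61.0199
nu = 0.0270 / 61.0199 = 4.4217e-04 mol/cm^3

4.4217e-04 mol/cm^3


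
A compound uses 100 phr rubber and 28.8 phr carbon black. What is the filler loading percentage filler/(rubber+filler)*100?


Filler % = filler / (rubber + filler) * 100
= 28.8 / (100 + 28.8) * 100
= 28.8 / 128.8 * 100
= 22.36%

22.36%


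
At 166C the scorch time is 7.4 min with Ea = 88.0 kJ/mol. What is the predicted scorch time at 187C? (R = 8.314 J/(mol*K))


Convert temperatures: T1 = 166 + 273.15 = 439.15 K, T2 = 187 + 273.15 = 460.15 K
ts2_new = 7.4 * exp(88000 / 8.314 * (1/460.15 - 1/439.15))
1/T2 - 1/T1 = -1.0392e-04
ts2_new = 2.46 min

2.46 min


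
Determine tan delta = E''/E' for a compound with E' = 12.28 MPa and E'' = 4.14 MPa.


tan delta = E'' / E'
= 4.14 / 12.28
= 0.3371

tan delta = 0.3371


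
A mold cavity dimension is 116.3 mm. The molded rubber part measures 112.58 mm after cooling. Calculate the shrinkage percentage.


Shrinkage = (mold - part) / mold * 100
= (116.3 - 112.58) / 116.3 * 100
= 3.72 / 116.3 * 100
= 3.2%

3.2%


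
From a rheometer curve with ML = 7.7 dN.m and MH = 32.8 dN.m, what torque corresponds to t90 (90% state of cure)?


M90 = ML + 0.9 * (MH - ML)
M90 = 7.7 + 0.9 * (32.8 - 7.7)
M90 = 7.7 + 0.9 * 25.1
M90 = 30.29 dN.m

30.29 dN.m


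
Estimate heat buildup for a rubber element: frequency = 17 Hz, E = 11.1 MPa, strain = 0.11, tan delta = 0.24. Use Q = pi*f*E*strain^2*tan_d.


Q = pi * f * E * strain^2 * tan_d
= pi * 17 * 11.1 * 0.11^2 * 0.24
= pi * 17 * 11.1 * 0.0121 * 0.24
= 1.7215

Q = 1.7215


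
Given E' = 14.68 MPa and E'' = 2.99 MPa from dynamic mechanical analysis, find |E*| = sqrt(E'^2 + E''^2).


|E*| = sqrt(E'^2 + E''^2)
= sqrt(14.68^2 + 2.99^2)
= sqrt(215.5024 + 8.9401)
= 14.981 MPa

14.981 MPa


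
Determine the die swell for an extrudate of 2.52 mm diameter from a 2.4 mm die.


Die swell ratio = D_extrudate / D_die
= 2.52 / 2.4
= 1.05

Die swell = 1.05


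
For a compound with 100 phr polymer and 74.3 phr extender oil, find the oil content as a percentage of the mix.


Oil % = oil / (100 + oil) * 100
= 74.3 / (100 + 74.3) * 100
= 74.3 / 174.3 * 100
= 42.63%

42.63%


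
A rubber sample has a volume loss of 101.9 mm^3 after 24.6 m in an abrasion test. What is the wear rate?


Rate = volume_loss / distance
= 101.9 / 24.6
= 4.142 mm^3/m

4.142 mm^3/m


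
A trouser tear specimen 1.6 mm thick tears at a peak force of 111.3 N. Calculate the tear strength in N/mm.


Tear strength = force / thickness
= 111.3 / 1.6
= 69.56 N/mm

69.56 N/mm


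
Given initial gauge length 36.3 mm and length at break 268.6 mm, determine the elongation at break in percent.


Elongation = (Lf - L0) / L0 * 100
= (268.6 - 36.3) / 36.3 * 100
= 232.3 / 36.3 * 100
= 639.9%

639.9%


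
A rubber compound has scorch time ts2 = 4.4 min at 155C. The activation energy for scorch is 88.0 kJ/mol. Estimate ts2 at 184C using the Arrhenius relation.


Convert temperatures: T1 = 155 + 273.15 = 428.15 K, T2 = 184 + 273.15 = 457.15 K
ts2_new = 4.4 * exp(88000 / 8.314 * (1/457.15 - 1/428.15))
1/T2 - 1/T1 = -1.4816e-04
ts2_new = 0.92 min

0.92 min


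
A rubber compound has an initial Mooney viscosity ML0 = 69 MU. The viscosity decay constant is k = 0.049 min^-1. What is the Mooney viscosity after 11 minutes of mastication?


ML = ML0 * exp(-k * t)
ML = 69 * exp(-0.049 * 11)
ML = 69 * 0.5833
ML = 40.25 MU

40.25 MU


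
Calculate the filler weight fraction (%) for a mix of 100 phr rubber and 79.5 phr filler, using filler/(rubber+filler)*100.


Filler % = filler / (rubber + filler) * 100
= 79.5 / (100 + 79.5) * 100
= 79.5 / 179.5 * 100
= 44.29%

44.29%


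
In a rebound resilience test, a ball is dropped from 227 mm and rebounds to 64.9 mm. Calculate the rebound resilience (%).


Resilience = h_rebound / h_drop * 100
= 64.9 / 227 * 100
= 28.6%

28.6%


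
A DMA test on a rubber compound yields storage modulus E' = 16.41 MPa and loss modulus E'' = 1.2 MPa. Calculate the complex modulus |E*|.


|E*| = sqrt(E'^2 + E''^2)
= sqrt(16.41^2 + 1.2^2)
= sqrt(269.2881 + 1.4400)
= 16.454 MPa

16.454 MPa


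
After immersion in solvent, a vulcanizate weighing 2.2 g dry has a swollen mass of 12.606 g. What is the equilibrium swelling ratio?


Q = W_swollen / W_dry
Q = 12.606 / 2.2
Q = 5.73

Q = 5.73


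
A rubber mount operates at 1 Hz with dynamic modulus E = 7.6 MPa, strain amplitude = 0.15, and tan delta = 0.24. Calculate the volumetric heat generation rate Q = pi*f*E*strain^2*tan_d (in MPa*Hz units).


Q = pi * f * E * strain^2 * tan_d
= pi * 1 * 7.6 * 0.15^2 * 0.24
= pi * 1 * 7.6 * 0.0225 * 0.24
= 0.1289

Q = 0.1289


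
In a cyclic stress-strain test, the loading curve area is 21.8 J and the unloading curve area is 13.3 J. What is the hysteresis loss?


Hysteresis loss = loading - unloading
= 21.8 - 13.3
= 8.5 J

8.5 J


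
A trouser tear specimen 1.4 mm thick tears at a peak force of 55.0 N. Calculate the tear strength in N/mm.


Tear strength = force / thickness
= 55.0 / 1.4
= 39.29 N/mm

39.29 N/mm


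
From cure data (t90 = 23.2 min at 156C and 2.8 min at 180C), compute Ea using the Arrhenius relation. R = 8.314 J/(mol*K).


T1 = 429.15 K, T2 = 453.15 K
1/T1 - 1/T2 = 1.2341e-04
ln(t1/t2) = ln(23.2/2.8) = 2.1145
Ea = 8.314 * 2.1145 / 1.2341e-04 = 142450.6117 J/mol
Ea = 142.45 kJ/mol

142.45 kJ/mol


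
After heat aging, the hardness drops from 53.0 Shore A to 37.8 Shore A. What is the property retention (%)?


Retention = aged / original * 100
= 37.8 / 53.0 * 100
= 71.3%

71.3%


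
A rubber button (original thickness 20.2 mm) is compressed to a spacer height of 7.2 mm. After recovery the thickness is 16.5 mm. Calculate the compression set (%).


CS = (t0 - recovered) / (t0 - ts) * 100
= (20.2 - 16.5) / (20.2 - 7.2) * 100
= 3.7 / 13.0 * 100
= 28.5%

28.5%


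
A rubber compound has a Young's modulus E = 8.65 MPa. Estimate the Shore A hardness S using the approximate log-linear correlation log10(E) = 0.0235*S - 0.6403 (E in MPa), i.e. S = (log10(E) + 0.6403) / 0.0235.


log10(E) = 0.0235*S - 0.6403  =>  S = (log10(E) + 0.6403) / 0.0235
log10(8.65) = 0.937016
S = (0.937016 + 0.6403) / 0.0235 = 1.577316 / 0.0235
S = 67.1

Shore A = 67.1


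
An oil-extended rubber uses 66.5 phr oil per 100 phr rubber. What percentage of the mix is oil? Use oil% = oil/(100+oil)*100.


Oil % = oil / (100 + oil) * 100
= 66.5 / (100 + 66.5) * 100
= 66.5 / 166.5 * 100
= 39.94%

39.94%


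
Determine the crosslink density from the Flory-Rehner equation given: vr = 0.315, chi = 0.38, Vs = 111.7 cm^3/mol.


ln(1 - vr) = ln(1 - 0.315) = -0.3783
Numerator = -((-0.3783) + 0.315 + 0.38 * 0.315^2) = 0.0256
Denominator = 111.7 * (0.315^(1/3) - 0.315/2) = 58.4090
nu = 0.0256 / 58.4090 = 4.3882e-04 mol/cm^3

4.3882e-04 mol/cm^3


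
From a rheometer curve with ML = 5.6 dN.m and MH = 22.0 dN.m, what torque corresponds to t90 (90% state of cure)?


M90 = ML + 0.9 * (MH - ML)
M90 = 5.6 + 0.9 * (22.0 - 5.6)
M90 = 5.6 + 0.9 * 16.4
M90 = 20.36 dN.m

20.36 dN.m


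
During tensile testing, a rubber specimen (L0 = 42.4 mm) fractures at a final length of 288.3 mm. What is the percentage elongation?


Elongation = (Lf - L0) / L0 * 100
= (288.3 - 42.4) / 42.4 * 100
= 245.9 / 42.4 * 100
= 580.0%

580.0%


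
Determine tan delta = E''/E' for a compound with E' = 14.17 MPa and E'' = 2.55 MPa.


tan delta = E'' / E'
= 2.55 / 14.17
= 0.18

tan delta = 0.18


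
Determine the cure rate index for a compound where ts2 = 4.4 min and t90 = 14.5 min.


CRI = 100 / (t90 - ts2)
= 100 / (14.5 - 4.4)
= 100 / 10.1
= 9.9 min^-1

9.9 min^-1


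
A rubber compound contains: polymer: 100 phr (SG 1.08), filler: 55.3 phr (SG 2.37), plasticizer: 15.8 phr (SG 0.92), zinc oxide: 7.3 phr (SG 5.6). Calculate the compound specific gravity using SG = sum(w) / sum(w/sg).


Sum of weights = 178.4
Volume contributions:
  polymer: 100/1.08 = 92.5926
  filler: 55.3/2.37 = 23.3333
  plasticizer: 15.8/0.92 = 17.1739
  zinc oxide: 7.3/5.6 = 1.3036
Sum of volumes = 134.4034
SG = 178.4 / 134.4034 = 1.327

SG = 1.327


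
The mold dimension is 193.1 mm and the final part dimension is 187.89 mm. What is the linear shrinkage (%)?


Shrinkage = (mold - part) / mold * 100
= (193.1 - 187.89) / 193.1 * 100
= 5.21 / 193.1 * 100
= 2.7%

2.7%


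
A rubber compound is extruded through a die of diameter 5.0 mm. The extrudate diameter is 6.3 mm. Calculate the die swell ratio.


Die swell ratio = D_extrudate / D_die
= 6.3 / 5.0
= 1.26

Die swell = 1.26


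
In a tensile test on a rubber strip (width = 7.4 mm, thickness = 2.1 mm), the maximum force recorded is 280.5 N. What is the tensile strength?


Area = width * thickness = 7.4 * 2.1 = 15.54 mm^2
TS = force / area = 280.5 / 15.54 = 18.05 MPa

18.05 MPa


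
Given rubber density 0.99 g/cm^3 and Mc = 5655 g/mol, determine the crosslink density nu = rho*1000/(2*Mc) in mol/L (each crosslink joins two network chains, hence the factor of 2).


nu = rho * 1000 / (2 * Mc)
nu = 0.99 * 1000 / (2 * 5655)
nu = 990.0 / 11310
nu = 0.0875 mol/L

0.0875 mol/L


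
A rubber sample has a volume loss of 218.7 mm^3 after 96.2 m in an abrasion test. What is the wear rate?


Rate = volume_loss / distance
= 218.7 / 96.2
= 2.273 mm^3/m

2.273 mm^3/m


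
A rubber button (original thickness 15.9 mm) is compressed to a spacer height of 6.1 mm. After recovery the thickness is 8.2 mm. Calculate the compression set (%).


CS = (t0 - recovered) / (t0 - ts) * 100
= (15.9 - 8.2) / (15.9 - 6.1) * 100
= 7.7 / 9.8 * 100
= 78.6%

78.6%


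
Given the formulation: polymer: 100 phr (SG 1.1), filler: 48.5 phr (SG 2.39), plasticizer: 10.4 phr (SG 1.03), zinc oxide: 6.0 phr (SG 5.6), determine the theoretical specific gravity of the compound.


Sum of weights = 164.9
Volume contributions:
  polymer: 100/1.1 = 90.9091
  filler: 48.5/2.39 = 20.2929
  plasticizer: 10.4/1.03 = 10.0971
  zinc oxide: 6.0/5.6 = 1.0714
Sum of volumes = 122.3705
SG = 164.9 / 122.3705 = 1.348

SG = 1.348


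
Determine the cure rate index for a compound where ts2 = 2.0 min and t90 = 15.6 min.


CRI = 100 / (t90 - ts2)
= 100 / (15.6 - 2.0)
= 100 / 13.6
= 7.35 min^-1

7.35 min^-1


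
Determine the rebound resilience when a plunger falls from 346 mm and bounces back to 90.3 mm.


Resilience = h_rebound / h_drop * 100
= 90.3 / 346 * 100
= 26.1%

26.1%


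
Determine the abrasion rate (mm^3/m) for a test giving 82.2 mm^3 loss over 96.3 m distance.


Rate = volume_loss / distance
= 82.2 / 96.3
= 0.854 mm^3/m

0.854 mm^3/m


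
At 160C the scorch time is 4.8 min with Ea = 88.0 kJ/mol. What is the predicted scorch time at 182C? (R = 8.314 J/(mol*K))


Convert temperatures: T1 = 160 + 273.15 = 433.15 K, T2 = 182 + 273.15 = 455.15 K
ts2_new = 4.8 * exp(88000 / 8.314 * (1/455.15 - 1/433.15))
1/T2 - 1/T1 = -1.1159e-04
ts2_new = 1.47 min

1.47 min


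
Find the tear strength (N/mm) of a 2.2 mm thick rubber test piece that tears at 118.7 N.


Tear strength = force / thickness
= 118.7 / 2.2
= 53.95 N/mm

53.95 N/mm


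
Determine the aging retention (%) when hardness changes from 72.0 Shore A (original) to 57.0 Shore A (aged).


Retention = aged / original * 100
= 57.0 / 72.0 * 100
= 79.2%

79.2%


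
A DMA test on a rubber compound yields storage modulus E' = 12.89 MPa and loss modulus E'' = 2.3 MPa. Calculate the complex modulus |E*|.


|E*| = sqrt(E'^2 + E''^2)
= sqrt(12.89^2 + 2.3^2)
= sqrt(166.1521 + 5.2900)
= 13.094 MPa

13.094 MPa


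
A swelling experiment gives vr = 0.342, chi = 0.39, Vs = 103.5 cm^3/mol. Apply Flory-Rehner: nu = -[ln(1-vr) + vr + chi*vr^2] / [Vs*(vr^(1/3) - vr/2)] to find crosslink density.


ln(1 - vr) = ln(1 - 0.342) = -0.4186
Numerator = -((-0.4186) + 0.342 + 0.39 * 0.342^2) = 0.0309
Denominator = 103.5 * (0.342^(1/3) - 0.342/2) = 54.6810
nu = 0.0309 / 54.6810 = 5.6572e-04 mol/cm^3

5.6572e-04 mol/cm^3


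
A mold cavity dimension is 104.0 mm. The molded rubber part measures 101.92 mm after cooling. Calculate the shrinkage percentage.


Shrinkage = (mold - part) / mold * 100
= (104.0 - 101.92) / 104.0 * 100
= 2.08 / 104.0 * 100
= 2.0%

2.0%


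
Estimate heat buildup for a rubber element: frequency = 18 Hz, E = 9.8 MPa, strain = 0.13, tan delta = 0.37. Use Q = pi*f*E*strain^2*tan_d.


Q = pi * f * E * strain^2 * tan_d
= pi * 18 * 9.8 * 0.13^2 * 0.37
= pi * 18 * 9.8 * 0.0169 * 0.37
= 3.4653

Q = 3.4653


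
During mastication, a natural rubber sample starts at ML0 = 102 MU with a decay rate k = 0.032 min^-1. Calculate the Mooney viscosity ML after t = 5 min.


ML = ML0 * exp(-k * t)
ML = 102 * exp(-0.032 * 5)
ML = 102 * 0.8521
ML = 86.92 MU

86.92 MU


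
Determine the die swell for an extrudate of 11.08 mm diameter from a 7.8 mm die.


Die swell ratio = D_extrudate / D_die
= 11.08 / 7.8
= 1.421

Die swell = 1.421


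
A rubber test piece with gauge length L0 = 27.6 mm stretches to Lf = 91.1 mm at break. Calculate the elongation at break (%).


Elongation = (Lf - L0) / L0 * 100
= (91.1 - 27.6) / 27.6 * 100
= 63.5 / 27.6 * 100
= 230.1%

230.1%


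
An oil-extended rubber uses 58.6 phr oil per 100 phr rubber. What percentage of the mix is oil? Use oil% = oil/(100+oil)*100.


Oil % = oil / (100 + oil) * 100
= 58.6 / (100 + 58.6) * 100
= 58.6 / 158.6 * 100
= 36.95%

36.95%


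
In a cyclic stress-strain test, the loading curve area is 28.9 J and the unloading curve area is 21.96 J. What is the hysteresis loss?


Hysteresis loss = loading - unloading
= 28.9 - 21.96
= 6.94 J

6.94 J


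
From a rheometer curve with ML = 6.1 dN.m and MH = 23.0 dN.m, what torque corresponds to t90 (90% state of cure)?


M90 = ML + 0.9 * (MH - ML)
M90 = 6.1 + 0.9 * (23.0 - 6.1)
M90 = 6.1 + 0.9 * 16.9
M90 = 21.31 dN.m

21.31 dN.m


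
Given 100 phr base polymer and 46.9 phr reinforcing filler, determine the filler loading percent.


Filler % = filler / (rubber + filler) * 100
= 46.9 / (100 + 46.9) * 100
= 46.9 / 146.9 * 100
= 31.93%

31.93%


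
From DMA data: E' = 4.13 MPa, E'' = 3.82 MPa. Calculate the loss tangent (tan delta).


tan delta = E'' / E'
= 3.82 / 4.13
= 0.9249

tan delta = 0.9249


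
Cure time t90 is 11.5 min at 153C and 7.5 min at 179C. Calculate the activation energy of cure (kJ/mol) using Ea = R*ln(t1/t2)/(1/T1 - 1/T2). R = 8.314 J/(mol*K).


T1 = 426.15 K, T2 = 452.15 K
1/T1 - 1/T2 = 1.3494e-04
ln(t1/t2) = ln(11.5/7.5) = 0.4274
Ea = 8.314 * 0.4274 / 1.3494e-04 = 26336.6748 J/mol
Ea = 26.34 kJ/mol

26.34 kJ/mol


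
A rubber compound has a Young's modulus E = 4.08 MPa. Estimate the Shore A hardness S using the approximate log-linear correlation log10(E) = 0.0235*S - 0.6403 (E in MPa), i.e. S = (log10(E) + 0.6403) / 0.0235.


log10(E) = 0.0235*S - 0.6403  =>  S = (log10(E) + 0.6403) / 0.0235
log10(4.08) = 0.610660
S = (0.610660 + 0.6403) / 0.0235 = 1.250960 / 0.0235
S = 53.2

Shore A = 53.2


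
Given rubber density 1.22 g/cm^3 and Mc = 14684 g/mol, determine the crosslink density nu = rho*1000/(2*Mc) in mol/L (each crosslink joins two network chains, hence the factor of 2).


nu = rho * 1000 / (2 * Mc)
nu = 1.22 * 1000 / (2 * 14684)
nu = 1220.0 / 29368
nu = 0.0415 mol/L

0.0415 mol/L


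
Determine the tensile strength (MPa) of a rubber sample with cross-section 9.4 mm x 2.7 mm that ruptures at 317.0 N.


Area = width * thickness = 9.4 * 2.7 = 25.38 mm^2
TS = force / area = 317.0 / 25.38 = 12.49 MPa

12.49 MPa


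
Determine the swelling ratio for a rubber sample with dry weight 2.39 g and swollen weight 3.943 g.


Q = W_swollen / W_dry
Q = 3.943 / 2.39
Q = 1.65

Q = 1.65


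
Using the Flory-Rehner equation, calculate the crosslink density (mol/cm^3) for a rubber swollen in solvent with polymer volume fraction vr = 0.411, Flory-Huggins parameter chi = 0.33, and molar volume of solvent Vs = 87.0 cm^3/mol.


ln(1 - vr) = ln(1 - 0.411) = -0.5293
Numerator = -((-0.5293) + 0.411 + 0.33 * 0.411^2) = 0.0626
Denominator = 87.0 * (0.411^(1/3) - 0.411/2) = 46.8059
nu = 0.0626 / 46.8059 = 0.0013 mol/cm^3

0.0013 mol/cm^3


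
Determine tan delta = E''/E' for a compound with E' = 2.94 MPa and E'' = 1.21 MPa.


tan delta = E'' / E'
= 1.21 / 2.94
= 0.4116

tan delta = 0.4116


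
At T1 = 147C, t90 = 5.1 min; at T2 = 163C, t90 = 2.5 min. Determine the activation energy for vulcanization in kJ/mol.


T1 = 420.15 K, T2 = 436.15 K
1/T1 - 1/T2 = 8.7313e-05
ln(t1/t2) = ln(5.1/2.5) = 0.7129
Ea = 8.314 * 0.7129 / 8.7313e-05 = 67887.4098 J/mol
Ea = 67.89 kJ/mol

67.89 kJ/mol


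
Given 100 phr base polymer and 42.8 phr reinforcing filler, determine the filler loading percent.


Filler % = filler / (rubber + filler) * 100
= 42.8 / (100 + 42.8) * 100
= 42.8 / 142.8 * 100
= 29.97%

29.97%


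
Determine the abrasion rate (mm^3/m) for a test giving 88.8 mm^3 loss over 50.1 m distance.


Rate = volume_loss / distance
= 88.8 / 50.1
= 1.772 mm^3/m

1.772 mm^3/m


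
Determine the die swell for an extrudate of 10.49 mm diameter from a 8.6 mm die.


Die swell ratio = D_extrudate / D_die
= 10.49 / 8.6
= 1.22

Die swell = 1.22


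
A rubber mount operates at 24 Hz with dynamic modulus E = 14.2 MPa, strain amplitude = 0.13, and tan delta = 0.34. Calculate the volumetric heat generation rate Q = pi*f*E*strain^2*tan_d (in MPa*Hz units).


Q = pi * f * E * strain^2 * tan_d
= pi * 24 * 14.2 * 0.13^2 * 0.34
= pi * 24 * 14.2 * 0.0169 * 0.34
= 6.1520

Q = 6.1520


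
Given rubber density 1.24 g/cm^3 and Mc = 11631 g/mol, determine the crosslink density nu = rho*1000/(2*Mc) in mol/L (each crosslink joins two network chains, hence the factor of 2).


nu = rho * 1000 / (2 * Mc)
nu = 1.24 * 1000 / (2 * 11631)
nu = 1240.0 / 23262
nu = 0.0533 mol/L

0.0533 mol/L


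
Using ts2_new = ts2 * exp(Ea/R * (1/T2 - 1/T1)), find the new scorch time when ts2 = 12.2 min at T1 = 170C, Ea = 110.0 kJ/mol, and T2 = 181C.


Convert temperatures: T1 = 170 + 273.15 = 443.15 K, T2 = 181 + 273.15 = 454.15 K
ts2_new = 12.2 * exp(110000 / 8.314 * (1/454.15 - 1/443.15))
1/T2 - 1/T1 = -5.4657e-05
ts2_new = 5.92 min

5.92 min


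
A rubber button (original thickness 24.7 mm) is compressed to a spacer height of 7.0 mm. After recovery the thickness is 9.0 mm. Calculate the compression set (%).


CS = (t0 - recovered) / (t0 - ts) * 100
= (24.7 - 9.0) / (24.7 - 7.0) * 100
= 15.7 / 17.7 * 100
= 88.7%

88.7%


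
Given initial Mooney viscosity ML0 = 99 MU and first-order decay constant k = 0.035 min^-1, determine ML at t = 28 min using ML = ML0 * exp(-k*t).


ML = ML0 * exp(-k * t)
ML = 99 * exp(-0.035 * 28)
ML = 99 * 0.3753
ML = 37.16 MU

37.16 MU


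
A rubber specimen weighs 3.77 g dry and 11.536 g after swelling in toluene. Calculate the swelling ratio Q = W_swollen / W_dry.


Q = W_swollen / W_dry
Q = 11.536 / 3.77
Q = 3.06

Q = 3.06


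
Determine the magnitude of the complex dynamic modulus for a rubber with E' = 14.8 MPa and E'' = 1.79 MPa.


|E*| = sqrt(E'^2 + E''^2)
= sqrt(14.8^2 + 1.79^2)
= sqrt(219.0400 + 3.2041)
= 14.908 MPa

14.908 MPa


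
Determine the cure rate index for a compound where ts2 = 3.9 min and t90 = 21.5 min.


CRI = 100 / (t90 - ts2)
= 100 / (21.5 - 3.9)
= 100 / 17.6
= 5.68 min^-1

5.68 min^-1


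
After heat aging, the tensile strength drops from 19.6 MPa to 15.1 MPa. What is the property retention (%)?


Retention = aged / original * 100
= 15.1 / 19.6 * 100
= 77.0%

77.0%


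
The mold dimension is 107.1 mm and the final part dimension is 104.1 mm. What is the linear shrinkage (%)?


Shrinkage = (mold - part) / mold * 100
= (107.1 - 104.1) / 107.1 * 100
= 3.0 / 107.1 * 100
= 2.8%

2.8%


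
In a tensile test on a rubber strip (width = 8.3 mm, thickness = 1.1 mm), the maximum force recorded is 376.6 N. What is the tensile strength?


Area = width * thickness = 8.3 * 1.1 = 9.13 mm^2
TS = force / area = 376.6 / 9.13 = 41.25 MPa

41.25 MPa


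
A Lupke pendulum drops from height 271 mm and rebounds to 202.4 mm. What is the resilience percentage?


Resilience = h_rebound / h_drop * 100
= 202.4 / 271 * 100
= 74.7%

74.7%


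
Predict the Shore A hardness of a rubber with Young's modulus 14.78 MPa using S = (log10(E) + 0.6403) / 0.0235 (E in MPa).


log10(E) = 0.0235*S - 0.6403  =>  S = (log10(E) + 0.6403) / 0.0235
log10(14.78) = 1.169674
S = (1.169674 + 0.6403) / 0.0235 = 1.809974 / 0.0235
S = 77.0

Shore A = 77.0


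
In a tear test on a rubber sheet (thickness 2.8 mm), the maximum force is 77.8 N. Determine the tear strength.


Tear strength = force / thickness
= 77.8 / 2.8
= 27.79 N/mm

27.79 N/mm


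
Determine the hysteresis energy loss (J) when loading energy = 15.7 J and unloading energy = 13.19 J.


Hysteresis loss = loading - unloading
= 15.7 - 13.19
= 2.51 J

2.51 J


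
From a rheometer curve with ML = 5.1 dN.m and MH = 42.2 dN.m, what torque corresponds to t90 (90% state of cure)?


M90 = ML + 0.9 * (MH - ML)
M90 = 5.1 + 0.9 * (42.2 - 5.1)
M90 = 5.1 + 0.9 * 37.1
M90 = 38.49 dN.m

38.49 dN.m


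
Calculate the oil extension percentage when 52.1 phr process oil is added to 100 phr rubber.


Oil % = oil / (100 + oil) * 100
= 52.1 / (100 + 52.1) * 100
= 52.1 / 152.1 * 100
= 34.25%

34.25%


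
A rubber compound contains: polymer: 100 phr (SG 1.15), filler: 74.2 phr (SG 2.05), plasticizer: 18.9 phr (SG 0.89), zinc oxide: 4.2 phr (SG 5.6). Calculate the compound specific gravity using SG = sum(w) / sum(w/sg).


Sum of weights = 197.3
Volume contributions:
  polymer: 100/1.15 = 86.9565
  filler: 74.2/2.05 = 36.1951
  plasticizer: 18.9/0.89 = 21.2360
  zinc oxide: 4.2/5.6 = 0.7500
Sum of volumes = 145.1376
SG = 197.3 / 145.1376 = 1.359

SG = 1.359


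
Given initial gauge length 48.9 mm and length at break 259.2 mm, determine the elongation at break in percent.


Elongation = (Lf - L0) / L0 * 100
= (259.2 - 48.9) / 48.9 * 100
= 210.3 / 48.9 * 100
= 430.1%

430.1%


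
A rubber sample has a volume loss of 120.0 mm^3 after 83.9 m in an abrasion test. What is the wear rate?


Rate = volume_loss / distance
= 120.0 / 83.9
= 1.43 mm^3/m

1.43 mm^3/m


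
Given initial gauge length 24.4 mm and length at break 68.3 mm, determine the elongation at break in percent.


Elongation = (Lf - L0) / L0 * 100
= (68.3 - 24.4) / 24.4 * 100
= 43.9 / 24.4 * 100
= 179.9%

179.9%


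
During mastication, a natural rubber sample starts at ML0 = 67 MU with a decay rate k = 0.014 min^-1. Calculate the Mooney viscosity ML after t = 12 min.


ML = ML0 * exp(-k * t)
ML = 67 * exp(-0.014 * 12)
ML = 67 * 0.8454
ML = 56.64 MU

56.64 MU


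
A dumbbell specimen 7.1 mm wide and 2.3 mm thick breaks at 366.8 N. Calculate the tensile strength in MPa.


Area = width * thickness = 7.1 * 2.3 = 16.33 mm^2
TS = force / area = 366.8 / 16.33 = 22.46 MPa

22.46 MPa


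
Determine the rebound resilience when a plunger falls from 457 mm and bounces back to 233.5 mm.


Resilience = h_rebound / h_drop * 100
= 233.5 / 457 * 100
= 51.1%

51.1%


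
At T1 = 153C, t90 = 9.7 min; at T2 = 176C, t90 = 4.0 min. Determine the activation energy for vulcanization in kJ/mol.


T1 = 426.15 K, T2 = 449.15 K
1/T1 - 1/T2 = 1.2016e-04
ln(t1/t2) = ln(9.7/4.0) = 0.8858
Ea = 8.314 * 0.8858 / 1.2016e-04 = 61289.6601 J/mol
Ea = 61.29 kJ/mol

61.29 kJ/mol


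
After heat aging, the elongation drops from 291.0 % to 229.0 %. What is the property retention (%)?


Retention = aged / original * 100
= 229.0 / 291.0 * 100
= 78.7%

78.7%


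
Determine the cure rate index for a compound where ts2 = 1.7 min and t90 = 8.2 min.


CRI = 100 / (t90 - ts2)
= 100 / (8.2 - 1.7)
= 100 / 6.5
= 15.38 min^-1

15.38 min^-1


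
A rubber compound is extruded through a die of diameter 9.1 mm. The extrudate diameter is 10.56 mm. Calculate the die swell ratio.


Die swell ratio = D_extrudate / D_die
= 10.56 / 9.1
= 1.16

Die swell = 1.16


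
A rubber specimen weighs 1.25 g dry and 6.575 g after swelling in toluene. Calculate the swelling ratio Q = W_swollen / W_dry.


Q = W_swollen / W_dry
Q = 6.575 / 1.25
Q = 5.26

Q = 5.26


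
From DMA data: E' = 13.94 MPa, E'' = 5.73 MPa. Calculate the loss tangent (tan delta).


tan delta = E'' / E'
= 5.73 / 13.94
= 0.411

tan delta = 0.411


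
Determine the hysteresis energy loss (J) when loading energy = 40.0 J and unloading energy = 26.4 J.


Hysteresis loss = loading - unloading
= 40.0 - 26.4
= 13.6 J

13.6 J


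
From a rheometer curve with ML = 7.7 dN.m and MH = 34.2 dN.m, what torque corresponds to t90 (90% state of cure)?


M90 = ML + 0.9 * (MH - ML)
M90 = 7.7 + 0.9 * (34.2 - 7.7)
M90 = 7.7 + 0.9 * 26.5
M90 = 31.55 dN.m

31.55 dN.m


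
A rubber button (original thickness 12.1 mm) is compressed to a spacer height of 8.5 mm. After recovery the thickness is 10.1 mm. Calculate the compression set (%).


CS = (t0 - recovered) / (t0 - ts) * 100
= (12.1 - 10.1) / (12.1 - 8.5) * 100
= 2.0 / 3.6 * 100
= 55.6%

55.6%


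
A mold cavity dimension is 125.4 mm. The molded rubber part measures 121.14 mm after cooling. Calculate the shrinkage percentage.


Shrinkage = (mold - part) / mold * 100
= (125.4 - 121.14) / 125.4 * 100
= 4.26 / 125.4 * 100
= 3.4%

3.4%


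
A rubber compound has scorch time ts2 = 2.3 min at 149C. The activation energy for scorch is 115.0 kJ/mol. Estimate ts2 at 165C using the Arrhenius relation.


Convert temperatures: T1 = 149 + 273.15 = 422.15 K, T2 = 165 + 273.15 = 438.15 K
ts2_new = 2.3 * exp(115000 / 8.314 * (1/438.15 - 1/422.15))
1/T2 - 1/T1 = -8.6503e-05
ts2_new = 0.7 min

0.7 min


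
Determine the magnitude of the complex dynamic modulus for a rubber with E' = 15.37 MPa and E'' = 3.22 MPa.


|E*| = sqrt(E'^2 + E''^2)
= sqrt(15.37^2 + 3.22^2)
= sqrt(236.2369 + 10.3684)
= 15.704 MPa

15.704 MPa


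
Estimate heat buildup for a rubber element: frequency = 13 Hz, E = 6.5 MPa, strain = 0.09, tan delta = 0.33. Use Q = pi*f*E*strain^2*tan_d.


Q = pi * f * E * strain^2 * tan_d
= pi * 13 * 6.5 * 0.09^2 * 0.33
= pi * 13 * 6.5 * 0.0081 * 0.33
= 0.7096

Q = 0.7096


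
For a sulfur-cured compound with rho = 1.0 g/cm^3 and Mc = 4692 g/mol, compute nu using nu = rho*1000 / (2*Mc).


nu = rho * 1000 / (2 * Mc)
nu = 1.0 * 1000 / (2 * 4692)
nu = 1000.0 / 9384
nu = 0.1066 mol/L

0.1066 mol/L


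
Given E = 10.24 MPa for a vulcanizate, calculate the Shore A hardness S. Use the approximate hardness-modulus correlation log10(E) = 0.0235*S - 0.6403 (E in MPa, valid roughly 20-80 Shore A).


log10(E) = 0.0235*S - 0.6403  =>  S = (log10(E) + 0.6403) / 0.0235
log10(10.24) = 1.010300
S = (1.010300 + 0.6403) / 0.0235 = 1.650600 / 0.0235
S = 70.2

Shore A = 70.2


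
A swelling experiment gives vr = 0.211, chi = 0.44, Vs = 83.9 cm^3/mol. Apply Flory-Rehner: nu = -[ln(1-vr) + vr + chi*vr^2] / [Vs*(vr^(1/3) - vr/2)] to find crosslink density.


ln(1 - vr) = ln(1 - 0.211) = -0.2370
Numerator = -((-0.2370) + 0.211 + 0.44 * 0.211^2) = 0.0064
Denominator = 83.9 * (0.211^(1/3) - 0.211/2) = 41.0971
nu = 0.0064 / 41.0971 = 1.5572e-04 mol/cm^3

1.5572e-04 mol/cm^3


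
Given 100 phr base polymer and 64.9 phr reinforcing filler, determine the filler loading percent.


Filler % = filler / (rubber + filler) * 100
= 64.9 / (100 + 64.9) * 100
= 64.9 / 164.9 * 100
= 39.36%

39.36%


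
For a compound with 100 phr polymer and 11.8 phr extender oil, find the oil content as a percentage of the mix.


Oil % = oil / (100 + oil) * 100
= 11.8 / (100 + 11.8) * 100
= 11.8 / 111.8 * 100
= 10.55%

10.55%


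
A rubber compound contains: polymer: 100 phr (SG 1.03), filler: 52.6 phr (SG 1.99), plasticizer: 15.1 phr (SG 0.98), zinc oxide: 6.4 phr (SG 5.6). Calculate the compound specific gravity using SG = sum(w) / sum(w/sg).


Sum of weights = 174.1
Volume contributions:
  polymer: 100/1.03 = 97.0874
  filler: 52.6/1.99 = 26.4322
  plasticizer: 15.1/0.98 = 15.4082
  zinc oxide: 6.4/5.6 = 1.1429
Sum of volumes = 140.0706
SG = 174.1 / 140.0706 = 1.243

SG = 1.243


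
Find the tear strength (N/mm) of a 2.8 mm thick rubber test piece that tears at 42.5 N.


Tear strength = force / thickness
= 42.5 / 2.8
= 15.18 N/mm

15.18 N/mm


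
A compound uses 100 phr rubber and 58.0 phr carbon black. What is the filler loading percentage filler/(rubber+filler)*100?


Filler % = filler / (rubber + filler) * 100
= 58.0 / (100 + 58.0) * 100
= 58.0 / 158.0 * 100
= 36.71%

36.71%


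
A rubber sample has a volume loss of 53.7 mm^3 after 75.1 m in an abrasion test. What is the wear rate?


Rate = volume_loss / distance
= 53.7 / 75.1
= 0.715 mm^3/m

0.715 mm^3/m


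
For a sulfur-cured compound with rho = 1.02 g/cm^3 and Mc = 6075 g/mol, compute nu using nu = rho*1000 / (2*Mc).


nu = rho * 1000 / (2 * Mc)
nu = 1.02 * 1000 / (2 * 6075)
nu = 1020.0 / 12150
nu = 0.0840 mol/L

0.0840 mol/L


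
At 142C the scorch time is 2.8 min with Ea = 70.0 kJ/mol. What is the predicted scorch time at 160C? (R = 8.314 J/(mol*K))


Convert temperatures: T1 = 142 + 273.15 = 415.15 K, T2 = 160 + 273.15 = 433.15 K
ts2_new = 2.8 * exp(70000 / 8.314 * (1/433.15 - 1/415.15))
1/T2 - 1/T1 = -1.0010e-04
ts2_new = 1.21 min

1.21 min


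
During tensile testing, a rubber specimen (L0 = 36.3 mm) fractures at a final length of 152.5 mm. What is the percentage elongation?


Elongation = (Lf - L0) / L0 * 100
= (152.5 - 36.3) / 36.3 * 100
= 116.2 / 36.3 * 100
= 320.1%

320.1%


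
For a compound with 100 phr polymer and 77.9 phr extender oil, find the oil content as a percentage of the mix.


Oil % = oil / (100 + oil) * 100
= 77.9 / (100 + 77.9) * 100
= 77.9 / 177.9 * 100
= 43.79%

43.79%


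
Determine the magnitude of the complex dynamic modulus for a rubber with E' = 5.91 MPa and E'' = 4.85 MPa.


|E*| = sqrt(E'^2 + E''^2)
= sqrt(5.91^2 + 4.85^2)
= sqrt(34.9281 + 23.5225)
= 7.645 MPa

7.645 MPa


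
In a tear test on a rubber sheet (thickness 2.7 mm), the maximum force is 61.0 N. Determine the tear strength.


Tear strength = force / thickness
= 61.0 / 2.7
= 22.59 N/mm

22.59 N/mm


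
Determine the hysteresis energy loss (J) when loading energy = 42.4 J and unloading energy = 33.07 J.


Hysteresis loss = loading - unloading
= 42.4 - 33.07
= 9.33 J

9.33 J


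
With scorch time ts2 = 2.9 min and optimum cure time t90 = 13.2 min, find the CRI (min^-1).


CRI = 100 / (t90 - ts2)
= 100 / (13.2 - 2.9)
= 100 / 10.3
= 9.71 min^-1

9.71 min^-1


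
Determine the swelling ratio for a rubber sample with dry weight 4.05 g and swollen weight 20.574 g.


Q = W_swollen / W_dry
Q = 20.574 / 4.05
Q = 5.08

Q = 5.08


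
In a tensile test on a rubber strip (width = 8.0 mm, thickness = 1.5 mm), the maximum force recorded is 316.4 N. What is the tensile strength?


Area = width * thickness = 8.0 * 1.5 = 12.0 mm^2
TS = force / area = 316.4 / 12.0 = 26.37 MPa

26.37 MPa


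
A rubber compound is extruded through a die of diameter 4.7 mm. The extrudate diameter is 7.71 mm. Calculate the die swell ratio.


Die swell ratio = D_extrudate / D_die
= 7.71 / 4.7
= 1.64

Die swell = 1.64


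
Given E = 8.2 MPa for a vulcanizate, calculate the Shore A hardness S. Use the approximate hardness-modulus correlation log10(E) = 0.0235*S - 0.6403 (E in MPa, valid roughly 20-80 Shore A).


log10(E) = 0.0235*S - 0.6403  =>  S = (log10(E) + 0.6403) / 0.0235
log10(8.2) = 0.913814
S = (0.913814 + 0.6403) / 0.0235 = 1.554114 / 0.0235
S = 66.1

Shore A = 66.1


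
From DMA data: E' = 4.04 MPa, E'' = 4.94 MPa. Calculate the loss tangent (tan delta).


tan delta = E'' / E'
= 4.94 / 4.04
= 1.2228

tan delta = 1.2228


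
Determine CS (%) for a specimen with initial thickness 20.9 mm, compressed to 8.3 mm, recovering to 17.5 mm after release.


CS = (t0 - recovered) / (t0 - ts) * 100
= (20.9 - 17.5) / (20.9 - 8.3) * 100
= 3.4 / 12.6 * 100
= 27.0%

27.0%


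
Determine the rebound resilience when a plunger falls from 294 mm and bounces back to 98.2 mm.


Resilience = h_rebound / h_drop * 100
= 98.2 / 294 * 100
= 33.4%

33.4%


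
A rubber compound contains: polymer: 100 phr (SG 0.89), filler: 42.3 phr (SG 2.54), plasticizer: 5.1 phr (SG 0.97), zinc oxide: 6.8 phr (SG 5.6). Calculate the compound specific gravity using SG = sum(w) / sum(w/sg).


Sum of weights = 154.2
Volume contributions:
  polymer: 100/0.89 = 112.3596
  filler: 42.3/2.54 = 16.6535
  plasticizer: 5.1/0.97 = 5.2577
  zinc oxide: 6.8/5.6 = 1.2143
Sum of volumes = 135.4851
SG = 154.2 / 135.4851 = 1.138

SG = 1.138


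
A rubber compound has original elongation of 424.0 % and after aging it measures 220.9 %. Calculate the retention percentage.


Retention = aged / original * 100
= 220.9 / 424.0 * 100
= 52.1%

52.1%


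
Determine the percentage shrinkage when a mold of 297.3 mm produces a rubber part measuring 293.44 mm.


Shrinkage = (mold - part) / mold * 100
= (297.3 - 293.44) / 297.3 * 100
= 3.86 / 297.3 * 100
= 1.3%

1.3%


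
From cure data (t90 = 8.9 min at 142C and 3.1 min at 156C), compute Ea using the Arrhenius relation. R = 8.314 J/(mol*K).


T1 = 415.15 K, T2 = 429.15 K
1/T1 - 1/T2 = 7.8580e-05
ln(t1/t2) = ln(8.9/3.1) = 1.0546
Ea = 8.314 * 1.0546 / 7.8580e-05 = 111584.5733 J/mol
Ea = 111.58 kJ/mol

111.58 kJ/mol


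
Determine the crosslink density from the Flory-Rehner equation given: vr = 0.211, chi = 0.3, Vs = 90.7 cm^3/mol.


ln(1 - vr) = ln(1 - 0.211) = -0.2370
Numerator = -((-0.2370) + 0.211 + 0.3 * 0.211^2) = 0.0126
Denominator = 90.7 * (0.211^(1/3) - 0.211/2) = 44.4280
nu = 0.0126 / 44.4280 = 2.8434e-04 mol/cm^3

2.8434e-04 mol/cm^3


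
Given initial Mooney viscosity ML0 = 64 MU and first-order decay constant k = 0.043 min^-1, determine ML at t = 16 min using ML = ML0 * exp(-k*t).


ML = ML0 * exp(-k * t)
ML = 64 * exp(-0.043 * 16)
ML = 64 * 0.5026
ML = 32.17 MU

32.17 MU


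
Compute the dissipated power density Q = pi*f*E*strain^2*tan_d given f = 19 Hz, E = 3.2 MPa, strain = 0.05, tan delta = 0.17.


Q = pi * f * E * strain^2 * tan_d
= pi * 19 * 3.2 * 0.05^2 * 0.17
= pi * 19 * 3.2 * 0.0025 * 0.17
= 0.0812

Q = 0.0812


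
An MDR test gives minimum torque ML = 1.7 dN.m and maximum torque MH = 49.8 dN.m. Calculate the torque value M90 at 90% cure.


M90 = ML + 0.9 * (MH - ML)
M90 = 1.7 + 0.9 * (49.8 - 1.7)
M90 = 1.7 + 0.9 * 48.1
M90 = 44.99 dN.m

44.99 dN.m


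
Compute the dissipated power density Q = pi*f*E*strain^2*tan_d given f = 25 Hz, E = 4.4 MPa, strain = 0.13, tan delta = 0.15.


Q = pi * f * E * strain^2 * tan_d
= pi * 25 * 4.4 * 0.13^2 * 0.15
= pi * 25 * 4.4 * 0.0169 * 0.15
= 0.8760

Q = 0.8760


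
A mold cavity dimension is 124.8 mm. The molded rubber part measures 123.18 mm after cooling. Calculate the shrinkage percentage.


Shrinkage = (mold - part) / mold * 100
= (124.8 - 123.18) / 124.8 * 100
= 1.62 / 124.8 * 100
= 1.3%

1.3%


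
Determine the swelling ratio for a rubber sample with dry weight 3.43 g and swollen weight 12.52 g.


Q = W_swollen / W_dry
Q = 12.52 / 3.43
Q = 3.65

Q = 3.65


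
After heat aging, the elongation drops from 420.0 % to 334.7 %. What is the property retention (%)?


Retention = aged / original * 100
= 334.7 / 420.0 * 100
= 79.7%

79.7%


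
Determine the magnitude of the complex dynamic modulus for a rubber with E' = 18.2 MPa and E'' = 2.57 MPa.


|E*| = sqrt(E'^2 + E''^2)
= sqrt(18.2^2 + 2.57^2)
= sqrt(331.2400 + 6.6049)
= 18.381 MPa

18.381 MPa


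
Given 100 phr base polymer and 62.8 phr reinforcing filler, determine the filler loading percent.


Filler % = filler / (rubber + filler) * 100
= 62.8 / (100 + 62.8) * 100
= 62.8 / 162.8 * 100
= 38.57%

38.57%


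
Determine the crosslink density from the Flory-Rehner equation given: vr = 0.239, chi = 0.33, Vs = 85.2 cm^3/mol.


ln(1 - vr) = ln(1 - 0.239) = -0.2731
Numerator = -((-0.2731) + 0.239 + 0.33 * 0.239^2) = 0.0153
Denominator = 85.2 * (0.239^(1/3) - 0.239/2) = 42.6922
nu = 0.0153 / 42.6922 = 3.5772e-04 mol/cm^3

3.5772e-04 mol/cm^3


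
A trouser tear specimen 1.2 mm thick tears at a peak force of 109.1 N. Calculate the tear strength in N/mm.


Tear strength = force / thickness
= 109.1 / 1.2
= 90.92 N/mm

90.92 N/mm


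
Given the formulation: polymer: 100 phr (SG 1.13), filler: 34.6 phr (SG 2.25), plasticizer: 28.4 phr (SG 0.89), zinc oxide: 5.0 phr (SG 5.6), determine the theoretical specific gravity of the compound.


Sum of weights = 168.0
Volume contributions:
  polymer: 100/1.13 = 88.4956
  filler: 34.6/2.25 = 15.3778
  plasticizer: 28.4/0.89 = 31.9101
  zinc oxide: 5.0/5.6 = 0.8929
Sum of volumes = 136.6763
SG = 168.0 / 136.6763 = 1.229

SG = 1.229


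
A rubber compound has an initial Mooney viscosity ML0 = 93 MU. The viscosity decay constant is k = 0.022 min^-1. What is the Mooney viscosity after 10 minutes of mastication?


ML = ML0 * exp(-k * t)
ML = 93 * exp(-0.022 * 10)
ML = 93 * 0.8025
ML = 74.63 MU

74.63 MU


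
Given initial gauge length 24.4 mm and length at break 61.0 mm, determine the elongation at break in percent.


Elongation = (Lf - L0) / L0 * 100
= (61.0 - 24.4) / 24.4 * 100
= 36.6 / 24.4 * 100
= 150.0%

150.0%
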